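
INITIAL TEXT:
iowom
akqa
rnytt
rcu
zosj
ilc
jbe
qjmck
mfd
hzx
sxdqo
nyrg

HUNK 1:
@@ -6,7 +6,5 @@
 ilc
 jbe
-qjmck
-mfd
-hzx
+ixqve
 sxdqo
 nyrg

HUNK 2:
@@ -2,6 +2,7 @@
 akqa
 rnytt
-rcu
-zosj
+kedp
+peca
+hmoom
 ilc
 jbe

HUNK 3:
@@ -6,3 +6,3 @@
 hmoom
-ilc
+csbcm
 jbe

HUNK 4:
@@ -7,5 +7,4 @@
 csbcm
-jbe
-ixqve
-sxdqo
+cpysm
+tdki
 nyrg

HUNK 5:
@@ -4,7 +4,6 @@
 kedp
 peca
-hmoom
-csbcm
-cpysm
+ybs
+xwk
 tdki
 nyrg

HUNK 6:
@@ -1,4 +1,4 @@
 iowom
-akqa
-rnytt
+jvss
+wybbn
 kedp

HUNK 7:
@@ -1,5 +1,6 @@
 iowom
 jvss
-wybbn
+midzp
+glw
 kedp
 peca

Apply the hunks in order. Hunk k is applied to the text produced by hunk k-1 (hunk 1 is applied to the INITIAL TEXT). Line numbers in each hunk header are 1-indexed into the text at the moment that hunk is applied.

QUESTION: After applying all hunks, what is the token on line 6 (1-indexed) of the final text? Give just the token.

Answer: peca

Derivation:
Hunk 1: at line 6 remove [qjmck,mfd,hzx] add [ixqve] -> 10 lines: iowom akqa rnytt rcu zosj ilc jbe ixqve sxdqo nyrg
Hunk 2: at line 2 remove [rcu,zosj] add [kedp,peca,hmoom] -> 11 lines: iowom akqa rnytt kedp peca hmoom ilc jbe ixqve sxdqo nyrg
Hunk 3: at line 6 remove [ilc] add [csbcm] -> 11 lines: iowom akqa rnytt kedp peca hmoom csbcm jbe ixqve sxdqo nyrg
Hunk 4: at line 7 remove [jbe,ixqve,sxdqo] add [cpysm,tdki] -> 10 lines: iowom akqa rnytt kedp peca hmoom csbcm cpysm tdki nyrg
Hunk 5: at line 4 remove [hmoom,csbcm,cpysm] add [ybs,xwk] -> 9 lines: iowom akqa rnytt kedp peca ybs xwk tdki nyrg
Hunk 6: at line 1 remove [akqa,rnytt] add [jvss,wybbn] -> 9 lines: iowom jvss wybbn kedp peca ybs xwk tdki nyrg
Hunk 7: at line 1 remove [wybbn] add [midzp,glw] -> 10 lines: iowom jvss midzp glw kedp peca ybs xwk tdki nyrg
Final line 6: peca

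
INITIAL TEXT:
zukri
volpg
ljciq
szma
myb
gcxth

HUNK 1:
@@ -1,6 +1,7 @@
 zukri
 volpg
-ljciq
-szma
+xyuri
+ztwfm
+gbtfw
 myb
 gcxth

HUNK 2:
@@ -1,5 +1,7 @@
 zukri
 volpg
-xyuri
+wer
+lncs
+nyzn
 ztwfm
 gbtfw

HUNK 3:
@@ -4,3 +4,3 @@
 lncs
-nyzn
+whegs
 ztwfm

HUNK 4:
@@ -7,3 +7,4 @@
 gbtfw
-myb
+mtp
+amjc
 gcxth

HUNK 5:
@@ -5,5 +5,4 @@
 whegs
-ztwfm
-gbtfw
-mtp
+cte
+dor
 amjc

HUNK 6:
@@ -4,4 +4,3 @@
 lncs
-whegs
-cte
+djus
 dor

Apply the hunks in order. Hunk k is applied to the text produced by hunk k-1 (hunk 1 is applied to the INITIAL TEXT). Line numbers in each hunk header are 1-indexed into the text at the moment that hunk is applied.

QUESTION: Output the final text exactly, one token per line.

Hunk 1: at line 1 remove [ljciq,szma] add [xyuri,ztwfm,gbtfw] -> 7 lines: zukri volpg xyuri ztwfm gbtfw myb gcxth
Hunk 2: at line 1 remove [xyuri] add [wer,lncs,nyzn] -> 9 lines: zukri volpg wer lncs nyzn ztwfm gbtfw myb gcxth
Hunk 3: at line 4 remove [nyzn] add [whegs] -> 9 lines: zukri volpg wer lncs whegs ztwfm gbtfw myb gcxth
Hunk 4: at line 7 remove [myb] add [mtp,amjc] -> 10 lines: zukri volpg wer lncs whegs ztwfm gbtfw mtp amjc gcxth
Hunk 5: at line 5 remove [ztwfm,gbtfw,mtp] add [cte,dor] -> 9 lines: zukri volpg wer lncs whegs cte dor amjc gcxth
Hunk 6: at line 4 remove [whegs,cte] add [djus] -> 8 lines: zukri volpg wer lncs djus dor amjc gcxth

Answer: zukri
volpg
wer
lncs
djus
dor
amjc
gcxth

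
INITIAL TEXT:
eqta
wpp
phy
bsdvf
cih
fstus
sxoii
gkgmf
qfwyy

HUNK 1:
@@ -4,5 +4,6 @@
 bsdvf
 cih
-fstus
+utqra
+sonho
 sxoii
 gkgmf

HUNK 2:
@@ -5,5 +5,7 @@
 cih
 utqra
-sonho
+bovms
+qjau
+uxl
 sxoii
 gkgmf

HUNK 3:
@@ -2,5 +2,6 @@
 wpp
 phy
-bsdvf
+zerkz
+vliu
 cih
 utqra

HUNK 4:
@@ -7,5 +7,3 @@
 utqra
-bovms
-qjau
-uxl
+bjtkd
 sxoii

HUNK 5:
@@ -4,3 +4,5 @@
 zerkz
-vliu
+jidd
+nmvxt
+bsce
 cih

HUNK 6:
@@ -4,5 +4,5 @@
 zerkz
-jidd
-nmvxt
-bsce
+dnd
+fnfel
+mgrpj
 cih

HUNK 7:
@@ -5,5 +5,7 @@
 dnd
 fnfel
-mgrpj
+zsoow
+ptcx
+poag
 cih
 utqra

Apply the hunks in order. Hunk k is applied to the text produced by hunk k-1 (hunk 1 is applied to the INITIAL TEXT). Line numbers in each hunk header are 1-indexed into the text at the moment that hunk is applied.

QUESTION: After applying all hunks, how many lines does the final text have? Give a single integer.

Hunk 1: at line 4 remove [fstus] add [utqra,sonho] -> 10 lines: eqta wpp phy bsdvf cih utqra sonho sxoii gkgmf qfwyy
Hunk 2: at line 5 remove [sonho] add [bovms,qjau,uxl] -> 12 lines: eqta wpp phy bsdvf cih utqra bovms qjau uxl sxoii gkgmf qfwyy
Hunk 3: at line 2 remove [bsdvf] add [zerkz,vliu] -> 13 lines: eqta wpp phy zerkz vliu cih utqra bovms qjau uxl sxoii gkgmf qfwyy
Hunk 4: at line 7 remove [bovms,qjau,uxl] add [bjtkd] -> 11 lines: eqta wpp phy zerkz vliu cih utqra bjtkd sxoii gkgmf qfwyy
Hunk 5: at line 4 remove [vliu] add [jidd,nmvxt,bsce] -> 13 lines: eqta wpp phy zerkz jidd nmvxt bsce cih utqra bjtkd sxoii gkgmf qfwyy
Hunk 6: at line 4 remove [jidd,nmvxt,bsce] add [dnd,fnfel,mgrpj] -> 13 lines: eqta wpp phy zerkz dnd fnfel mgrpj cih utqra bjtkd sxoii gkgmf qfwyy
Hunk 7: at line 5 remove [mgrpj] add [zsoow,ptcx,poag] -> 15 lines: eqta wpp phy zerkz dnd fnfel zsoow ptcx poag cih utqra bjtkd sxoii gkgmf qfwyy
Final line count: 15

Answer: 15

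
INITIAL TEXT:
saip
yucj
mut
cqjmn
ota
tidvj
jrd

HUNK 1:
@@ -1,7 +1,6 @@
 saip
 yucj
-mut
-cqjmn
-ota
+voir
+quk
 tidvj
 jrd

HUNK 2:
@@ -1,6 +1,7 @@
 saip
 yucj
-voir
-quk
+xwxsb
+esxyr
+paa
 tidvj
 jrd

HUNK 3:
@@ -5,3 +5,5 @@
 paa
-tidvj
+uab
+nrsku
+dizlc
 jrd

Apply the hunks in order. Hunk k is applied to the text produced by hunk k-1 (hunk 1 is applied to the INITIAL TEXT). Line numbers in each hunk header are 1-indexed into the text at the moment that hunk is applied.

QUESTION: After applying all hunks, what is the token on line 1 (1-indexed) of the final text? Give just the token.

Hunk 1: at line 1 remove [mut,cqjmn,ota] add [voir,quk] -> 6 lines: saip yucj voir quk tidvj jrd
Hunk 2: at line 1 remove [voir,quk] add [xwxsb,esxyr,paa] -> 7 lines: saip yucj xwxsb esxyr paa tidvj jrd
Hunk 3: at line 5 remove [tidvj] add [uab,nrsku,dizlc] -> 9 lines: saip yucj xwxsb esxyr paa uab nrsku dizlc jrd
Final line 1: saip

Answer: saip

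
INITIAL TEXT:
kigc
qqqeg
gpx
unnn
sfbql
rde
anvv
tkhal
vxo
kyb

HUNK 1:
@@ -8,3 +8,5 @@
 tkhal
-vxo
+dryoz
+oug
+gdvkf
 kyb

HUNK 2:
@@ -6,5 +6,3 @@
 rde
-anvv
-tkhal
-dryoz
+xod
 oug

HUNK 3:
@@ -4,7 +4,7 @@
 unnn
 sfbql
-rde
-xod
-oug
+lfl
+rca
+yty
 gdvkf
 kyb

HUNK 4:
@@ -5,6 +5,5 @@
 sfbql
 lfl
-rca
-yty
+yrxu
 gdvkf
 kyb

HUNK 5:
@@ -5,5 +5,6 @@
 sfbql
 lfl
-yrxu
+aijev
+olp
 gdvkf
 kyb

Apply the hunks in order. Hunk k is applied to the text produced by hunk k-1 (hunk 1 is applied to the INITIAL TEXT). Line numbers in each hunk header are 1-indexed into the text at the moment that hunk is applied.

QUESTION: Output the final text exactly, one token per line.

Answer: kigc
qqqeg
gpx
unnn
sfbql
lfl
aijev
olp
gdvkf
kyb

Derivation:
Hunk 1: at line 8 remove [vxo] add [dryoz,oug,gdvkf] -> 12 lines: kigc qqqeg gpx unnn sfbql rde anvv tkhal dryoz oug gdvkf kyb
Hunk 2: at line 6 remove [anvv,tkhal,dryoz] add [xod] -> 10 lines: kigc qqqeg gpx unnn sfbql rde xod oug gdvkf kyb
Hunk 3: at line 4 remove [rde,xod,oug] add [lfl,rca,yty] -> 10 lines: kigc qqqeg gpx unnn sfbql lfl rca yty gdvkf kyb
Hunk 4: at line 5 remove [rca,yty] add [yrxu] -> 9 lines: kigc qqqeg gpx unnn sfbql lfl yrxu gdvkf kyb
Hunk 5: at line 5 remove [yrxu] add [aijev,olp] -> 10 lines: kigc qqqeg gpx unnn sfbql lfl aijev olp gdvkf kyb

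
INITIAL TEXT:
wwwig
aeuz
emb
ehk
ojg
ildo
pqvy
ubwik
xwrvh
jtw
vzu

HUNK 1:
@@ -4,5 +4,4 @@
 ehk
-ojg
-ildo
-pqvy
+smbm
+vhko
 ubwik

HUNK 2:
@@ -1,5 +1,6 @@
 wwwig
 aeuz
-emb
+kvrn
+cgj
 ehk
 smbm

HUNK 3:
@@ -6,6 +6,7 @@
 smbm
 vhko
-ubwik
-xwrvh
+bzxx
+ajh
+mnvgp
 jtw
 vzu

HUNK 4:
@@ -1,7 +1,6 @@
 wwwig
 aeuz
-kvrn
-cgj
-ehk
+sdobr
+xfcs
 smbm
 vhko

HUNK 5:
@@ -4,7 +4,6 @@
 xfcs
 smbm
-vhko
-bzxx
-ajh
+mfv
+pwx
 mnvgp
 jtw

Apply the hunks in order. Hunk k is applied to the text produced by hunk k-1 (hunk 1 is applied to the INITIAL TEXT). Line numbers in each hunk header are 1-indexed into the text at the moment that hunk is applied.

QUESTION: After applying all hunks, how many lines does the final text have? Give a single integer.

Hunk 1: at line 4 remove [ojg,ildo,pqvy] add [smbm,vhko] -> 10 lines: wwwig aeuz emb ehk smbm vhko ubwik xwrvh jtw vzu
Hunk 2: at line 1 remove [emb] add [kvrn,cgj] -> 11 lines: wwwig aeuz kvrn cgj ehk smbm vhko ubwik xwrvh jtw vzu
Hunk 3: at line 6 remove [ubwik,xwrvh] add [bzxx,ajh,mnvgp] -> 12 lines: wwwig aeuz kvrn cgj ehk smbm vhko bzxx ajh mnvgp jtw vzu
Hunk 4: at line 1 remove [kvrn,cgj,ehk] add [sdobr,xfcs] -> 11 lines: wwwig aeuz sdobr xfcs smbm vhko bzxx ajh mnvgp jtw vzu
Hunk 5: at line 4 remove [vhko,bzxx,ajh] add [mfv,pwx] -> 10 lines: wwwig aeuz sdobr xfcs smbm mfv pwx mnvgp jtw vzu
Final line count: 10

Answer: 10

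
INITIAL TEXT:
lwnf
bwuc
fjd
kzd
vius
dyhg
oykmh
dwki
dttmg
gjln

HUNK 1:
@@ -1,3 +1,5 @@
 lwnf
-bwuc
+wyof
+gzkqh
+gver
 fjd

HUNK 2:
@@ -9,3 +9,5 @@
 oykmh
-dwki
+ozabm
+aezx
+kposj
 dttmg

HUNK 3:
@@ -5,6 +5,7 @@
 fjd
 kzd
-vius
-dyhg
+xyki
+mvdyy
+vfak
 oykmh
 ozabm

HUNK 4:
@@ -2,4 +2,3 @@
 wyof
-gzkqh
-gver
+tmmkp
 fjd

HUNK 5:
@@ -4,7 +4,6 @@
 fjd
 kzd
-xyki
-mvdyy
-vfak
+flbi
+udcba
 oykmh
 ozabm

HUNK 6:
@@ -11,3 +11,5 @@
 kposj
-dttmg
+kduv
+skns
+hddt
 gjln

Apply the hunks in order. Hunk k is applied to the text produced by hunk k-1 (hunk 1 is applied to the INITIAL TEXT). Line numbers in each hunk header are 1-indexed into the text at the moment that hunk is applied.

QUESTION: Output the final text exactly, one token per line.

Hunk 1: at line 1 remove [bwuc] add [wyof,gzkqh,gver] -> 12 lines: lwnf wyof gzkqh gver fjd kzd vius dyhg oykmh dwki dttmg gjln
Hunk 2: at line 9 remove [dwki] add [ozabm,aezx,kposj] -> 14 lines: lwnf wyof gzkqh gver fjd kzd vius dyhg oykmh ozabm aezx kposj dttmg gjln
Hunk 3: at line 5 remove [vius,dyhg] add [xyki,mvdyy,vfak] -> 15 lines: lwnf wyof gzkqh gver fjd kzd xyki mvdyy vfak oykmh ozabm aezx kposj dttmg gjln
Hunk 4: at line 2 remove [gzkqh,gver] add [tmmkp] -> 14 lines: lwnf wyof tmmkp fjd kzd xyki mvdyy vfak oykmh ozabm aezx kposj dttmg gjln
Hunk 5: at line 4 remove [xyki,mvdyy,vfak] add [flbi,udcba] -> 13 lines: lwnf wyof tmmkp fjd kzd flbi udcba oykmh ozabm aezx kposj dttmg gjln
Hunk 6: at line 11 remove [dttmg] add [kduv,skns,hddt] -> 15 lines: lwnf wyof tmmkp fjd kzd flbi udcba oykmh ozabm aezx kposj kduv skns hddt gjln

Answer: lwnf
wyof
tmmkp
fjd
kzd
flbi
udcba
oykmh
ozabm
aezx
kposj
kduv
skns
hddt
gjln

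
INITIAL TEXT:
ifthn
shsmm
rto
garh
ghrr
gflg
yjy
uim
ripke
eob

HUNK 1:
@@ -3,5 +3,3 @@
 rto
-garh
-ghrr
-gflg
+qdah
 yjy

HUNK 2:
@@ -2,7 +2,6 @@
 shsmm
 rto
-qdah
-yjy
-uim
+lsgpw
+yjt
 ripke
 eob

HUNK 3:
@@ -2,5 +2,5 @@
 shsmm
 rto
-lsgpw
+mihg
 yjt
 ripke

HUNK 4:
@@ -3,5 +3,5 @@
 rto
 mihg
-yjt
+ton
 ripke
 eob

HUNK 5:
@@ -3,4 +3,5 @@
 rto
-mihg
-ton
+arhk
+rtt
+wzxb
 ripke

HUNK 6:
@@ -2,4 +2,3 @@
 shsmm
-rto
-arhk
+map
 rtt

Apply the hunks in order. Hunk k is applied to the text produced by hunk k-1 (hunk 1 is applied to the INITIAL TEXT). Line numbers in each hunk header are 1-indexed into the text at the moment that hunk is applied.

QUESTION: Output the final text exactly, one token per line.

Answer: ifthn
shsmm
map
rtt
wzxb
ripke
eob

Derivation:
Hunk 1: at line 3 remove [garh,ghrr,gflg] add [qdah] -> 8 lines: ifthn shsmm rto qdah yjy uim ripke eob
Hunk 2: at line 2 remove [qdah,yjy,uim] add [lsgpw,yjt] -> 7 lines: ifthn shsmm rto lsgpw yjt ripke eob
Hunk 3: at line 2 remove [lsgpw] add [mihg] -> 7 lines: ifthn shsmm rto mihg yjt ripke eob
Hunk 4: at line 3 remove [yjt] add [ton] -> 7 lines: ifthn shsmm rto mihg ton ripke eob
Hunk 5: at line 3 remove [mihg,ton] add [arhk,rtt,wzxb] -> 8 lines: ifthn shsmm rto arhk rtt wzxb ripke eob
Hunk 6: at line 2 remove [rto,arhk] add [map] -> 7 lines: ifthn shsmm map rtt wzxb ripke eob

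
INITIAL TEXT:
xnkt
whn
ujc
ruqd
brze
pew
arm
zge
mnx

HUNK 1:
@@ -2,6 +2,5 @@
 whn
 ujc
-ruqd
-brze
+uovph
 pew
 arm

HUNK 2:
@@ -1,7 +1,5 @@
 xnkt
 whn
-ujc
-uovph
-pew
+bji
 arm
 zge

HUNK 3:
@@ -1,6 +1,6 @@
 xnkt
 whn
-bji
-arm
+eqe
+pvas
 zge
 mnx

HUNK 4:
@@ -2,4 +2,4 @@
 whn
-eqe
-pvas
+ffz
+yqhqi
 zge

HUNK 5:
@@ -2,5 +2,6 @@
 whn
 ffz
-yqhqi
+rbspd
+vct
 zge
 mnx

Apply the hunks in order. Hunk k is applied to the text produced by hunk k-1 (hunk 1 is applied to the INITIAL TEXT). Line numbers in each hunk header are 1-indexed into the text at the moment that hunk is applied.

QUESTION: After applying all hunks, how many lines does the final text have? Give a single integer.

Answer: 7

Derivation:
Hunk 1: at line 2 remove [ruqd,brze] add [uovph] -> 8 lines: xnkt whn ujc uovph pew arm zge mnx
Hunk 2: at line 1 remove [ujc,uovph,pew] add [bji] -> 6 lines: xnkt whn bji arm zge mnx
Hunk 3: at line 1 remove [bji,arm] add [eqe,pvas] -> 6 lines: xnkt whn eqe pvas zge mnx
Hunk 4: at line 2 remove [eqe,pvas] add [ffz,yqhqi] -> 6 lines: xnkt whn ffz yqhqi zge mnx
Hunk 5: at line 2 remove [yqhqi] add [rbspd,vct] -> 7 lines: xnkt whn ffz rbspd vct zge mnx
Final line count: 7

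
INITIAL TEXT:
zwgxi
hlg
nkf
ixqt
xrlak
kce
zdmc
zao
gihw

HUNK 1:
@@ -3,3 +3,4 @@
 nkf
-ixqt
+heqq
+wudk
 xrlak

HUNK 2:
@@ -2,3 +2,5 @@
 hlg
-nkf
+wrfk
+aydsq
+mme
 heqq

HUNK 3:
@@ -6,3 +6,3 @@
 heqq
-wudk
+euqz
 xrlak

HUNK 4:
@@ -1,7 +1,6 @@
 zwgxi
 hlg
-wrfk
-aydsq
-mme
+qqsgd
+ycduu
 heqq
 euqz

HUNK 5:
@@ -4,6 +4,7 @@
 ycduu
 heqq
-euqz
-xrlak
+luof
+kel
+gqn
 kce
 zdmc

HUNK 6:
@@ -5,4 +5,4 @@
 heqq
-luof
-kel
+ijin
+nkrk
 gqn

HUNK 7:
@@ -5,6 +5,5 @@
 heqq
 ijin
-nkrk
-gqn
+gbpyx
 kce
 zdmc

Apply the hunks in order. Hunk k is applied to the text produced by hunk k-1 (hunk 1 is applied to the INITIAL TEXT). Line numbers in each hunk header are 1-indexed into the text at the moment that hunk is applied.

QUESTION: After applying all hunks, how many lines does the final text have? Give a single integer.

Hunk 1: at line 3 remove [ixqt] add [heqq,wudk] -> 10 lines: zwgxi hlg nkf heqq wudk xrlak kce zdmc zao gihw
Hunk 2: at line 2 remove [nkf] add [wrfk,aydsq,mme] -> 12 lines: zwgxi hlg wrfk aydsq mme heqq wudk xrlak kce zdmc zao gihw
Hunk 3: at line 6 remove [wudk] add [euqz] -> 12 lines: zwgxi hlg wrfk aydsq mme heqq euqz xrlak kce zdmc zao gihw
Hunk 4: at line 1 remove [wrfk,aydsq,mme] add [qqsgd,ycduu] -> 11 lines: zwgxi hlg qqsgd ycduu heqq euqz xrlak kce zdmc zao gihw
Hunk 5: at line 4 remove [euqz,xrlak] add [luof,kel,gqn] -> 12 lines: zwgxi hlg qqsgd ycduu heqq luof kel gqn kce zdmc zao gihw
Hunk 6: at line 5 remove [luof,kel] add [ijin,nkrk] -> 12 lines: zwgxi hlg qqsgd ycduu heqq ijin nkrk gqn kce zdmc zao gihw
Hunk 7: at line 5 remove [nkrk,gqn] add [gbpyx] -> 11 lines: zwgxi hlg qqsgd ycduu heqq ijin gbpyx kce zdmc zao gihw
Final line count: 11

Answer: 11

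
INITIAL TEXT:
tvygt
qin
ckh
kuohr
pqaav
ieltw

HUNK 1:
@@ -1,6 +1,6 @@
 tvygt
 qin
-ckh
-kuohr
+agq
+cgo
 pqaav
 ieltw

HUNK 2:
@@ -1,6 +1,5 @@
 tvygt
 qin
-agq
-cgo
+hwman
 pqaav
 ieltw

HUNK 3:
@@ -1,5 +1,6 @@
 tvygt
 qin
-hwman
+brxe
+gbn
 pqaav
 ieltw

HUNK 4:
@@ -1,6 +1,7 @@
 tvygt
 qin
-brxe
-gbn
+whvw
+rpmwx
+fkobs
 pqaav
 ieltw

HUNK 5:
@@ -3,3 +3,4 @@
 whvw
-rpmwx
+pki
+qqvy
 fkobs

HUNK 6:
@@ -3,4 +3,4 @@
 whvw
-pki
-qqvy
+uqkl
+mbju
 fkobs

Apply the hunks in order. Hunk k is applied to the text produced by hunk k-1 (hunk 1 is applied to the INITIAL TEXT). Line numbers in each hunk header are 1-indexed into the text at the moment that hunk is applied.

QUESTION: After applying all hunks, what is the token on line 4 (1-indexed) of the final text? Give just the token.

Hunk 1: at line 1 remove [ckh,kuohr] add [agq,cgo] -> 6 lines: tvygt qin agq cgo pqaav ieltw
Hunk 2: at line 1 remove [agq,cgo] add [hwman] -> 5 lines: tvygt qin hwman pqaav ieltw
Hunk 3: at line 1 remove [hwman] add [brxe,gbn] -> 6 lines: tvygt qin brxe gbn pqaav ieltw
Hunk 4: at line 1 remove [brxe,gbn] add [whvw,rpmwx,fkobs] -> 7 lines: tvygt qin whvw rpmwx fkobs pqaav ieltw
Hunk 5: at line 3 remove [rpmwx] add [pki,qqvy] -> 8 lines: tvygt qin whvw pki qqvy fkobs pqaav ieltw
Hunk 6: at line 3 remove [pki,qqvy] add [uqkl,mbju] -> 8 lines: tvygt qin whvw uqkl mbju fkobs pqaav ieltw
Final line 4: uqkl

Answer: uqkl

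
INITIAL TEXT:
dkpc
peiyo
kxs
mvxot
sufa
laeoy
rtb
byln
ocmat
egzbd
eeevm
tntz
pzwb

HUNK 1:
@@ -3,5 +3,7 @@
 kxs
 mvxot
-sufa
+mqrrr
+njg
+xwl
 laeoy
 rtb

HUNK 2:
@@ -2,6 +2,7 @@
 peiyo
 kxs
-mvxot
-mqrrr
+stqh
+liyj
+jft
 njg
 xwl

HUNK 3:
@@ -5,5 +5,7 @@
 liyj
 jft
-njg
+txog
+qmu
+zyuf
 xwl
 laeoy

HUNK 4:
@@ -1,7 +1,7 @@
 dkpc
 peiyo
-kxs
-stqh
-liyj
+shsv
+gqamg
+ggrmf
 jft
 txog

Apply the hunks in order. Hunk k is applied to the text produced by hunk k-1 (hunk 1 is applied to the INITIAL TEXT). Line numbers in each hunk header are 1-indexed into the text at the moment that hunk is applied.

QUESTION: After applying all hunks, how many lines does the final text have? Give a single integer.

Answer: 18

Derivation:
Hunk 1: at line 3 remove [sufa] add [mqrrr,njg,xwl] -> 15 lines: dkpc peiyo kxs mvxot mqrrr njg xwl laeoy rtb byln ocmat egzbd eeevm tntz pzwb
Hunk 2: at line 2 remove [mvxot,mqrrr] add [stqh,liyj,jft] -> 16 lines: dkpc peiyo kxs stqh liyj jft njg xwl laeoy rtb byln ocmat egzbd eeevm tntz pzwb
Hunk 3: at line 5 remove [njg] add [txog,qmu,zyuf] -> 18 lines: dkpc peiyo kxs stqh liyj jft txog qmu zyuf xwl laeoy rtb byln ocmat egzbd eeevm tntz pzwb
Hunk 4: at line 1 remove [kxs,stqh,liyj] add [shsv,gqamg,ggrmf] -> 18 lines: dkpc peiyo shsv gqamg ggrmf jft txog qmu zyuf xwl laeoy rtb byln ocmat egzbd eeevm tntz pzwb
Final line count: 18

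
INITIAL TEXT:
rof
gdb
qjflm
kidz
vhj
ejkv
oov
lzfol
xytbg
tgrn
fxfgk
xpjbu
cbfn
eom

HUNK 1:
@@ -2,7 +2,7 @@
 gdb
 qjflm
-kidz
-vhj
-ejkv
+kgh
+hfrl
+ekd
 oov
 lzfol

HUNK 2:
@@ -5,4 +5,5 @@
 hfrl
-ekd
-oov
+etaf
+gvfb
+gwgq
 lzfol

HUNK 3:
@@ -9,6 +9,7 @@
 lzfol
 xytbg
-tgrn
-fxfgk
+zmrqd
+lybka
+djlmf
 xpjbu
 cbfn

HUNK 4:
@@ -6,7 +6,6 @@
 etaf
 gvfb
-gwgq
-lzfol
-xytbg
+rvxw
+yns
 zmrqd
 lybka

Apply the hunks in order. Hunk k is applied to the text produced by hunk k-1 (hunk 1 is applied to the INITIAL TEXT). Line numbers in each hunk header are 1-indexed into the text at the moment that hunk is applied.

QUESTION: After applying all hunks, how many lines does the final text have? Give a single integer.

Hunk 1: at line 2 remove [kidz,vhj,ejkv] add [kgh,hfrl,ekd] -> 14 lines: rof gdb qjflm kgh hfrl ekd oov lzfol xytbg tgrn fxfgk xpjbu cbfn eom
Hunk 2: at line 5 remove [ekd,oov] add [etaf,gvfb,gwgq] -> 15 lines: rof gdb qjflm kgh hfrl etaf gvfb gwgq lzfol xytbg tgrn fxfgk xpjbu cbfn eom
Hunk 3: at line 9 remove [tgrn,fxfgk] add [zmrqd,lybka,djlmf] -> 16 lines: rof gdb qjflm kgh hfrl etaf gvfb gwgq lzfol xytbg zmrqd lybka djlmf xpjbu cbfn eom
Hunk 4: at line 6 remove [gwgq,lzfol,xytbg] add [rvxw,yns] -> 15 lines: rof gdb qjflm kgh hfrl etaf gvfb rvxw yns zmrqd lybka djlmf xpjbu cbfn eom
Final line count: 15

Answer: 15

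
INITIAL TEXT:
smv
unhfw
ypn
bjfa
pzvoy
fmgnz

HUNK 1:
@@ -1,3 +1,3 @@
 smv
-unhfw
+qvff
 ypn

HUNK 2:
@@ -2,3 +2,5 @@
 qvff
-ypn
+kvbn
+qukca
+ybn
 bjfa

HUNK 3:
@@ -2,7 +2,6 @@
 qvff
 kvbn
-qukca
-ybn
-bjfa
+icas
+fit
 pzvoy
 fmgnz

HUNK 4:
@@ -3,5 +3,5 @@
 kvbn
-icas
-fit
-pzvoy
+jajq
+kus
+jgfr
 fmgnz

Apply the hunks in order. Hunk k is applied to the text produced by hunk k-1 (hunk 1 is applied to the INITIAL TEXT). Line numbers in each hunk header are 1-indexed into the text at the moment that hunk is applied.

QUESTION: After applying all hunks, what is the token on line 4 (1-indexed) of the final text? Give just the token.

Hunk 1: at line 1 remove [unhfw] add [qvff] -> 6 lines: smv qvff ypn bjfa pzvoy fmgnz
Hunk 2: at line 2 remove [ypn] add [kvbn,qukca,ybn] -> 8 lines: smv qvff kvbn qukca ybn bjfa pzvoy fmgnz
Hunk 3: at line 2 remove [qukca,ybn,bjfa] add [icas,fit] -> 7 lines: smv qvff kvbn icas fit pzvoy fmgnz
Hunk 4: at line 3 remove [icas,fit,pzvoy] add [jajq,kus,jgfr] -> 7 lines: smv qvff kvbn jajq kus jgfr fmgnz
Final line 4: jajq

Answer: jajq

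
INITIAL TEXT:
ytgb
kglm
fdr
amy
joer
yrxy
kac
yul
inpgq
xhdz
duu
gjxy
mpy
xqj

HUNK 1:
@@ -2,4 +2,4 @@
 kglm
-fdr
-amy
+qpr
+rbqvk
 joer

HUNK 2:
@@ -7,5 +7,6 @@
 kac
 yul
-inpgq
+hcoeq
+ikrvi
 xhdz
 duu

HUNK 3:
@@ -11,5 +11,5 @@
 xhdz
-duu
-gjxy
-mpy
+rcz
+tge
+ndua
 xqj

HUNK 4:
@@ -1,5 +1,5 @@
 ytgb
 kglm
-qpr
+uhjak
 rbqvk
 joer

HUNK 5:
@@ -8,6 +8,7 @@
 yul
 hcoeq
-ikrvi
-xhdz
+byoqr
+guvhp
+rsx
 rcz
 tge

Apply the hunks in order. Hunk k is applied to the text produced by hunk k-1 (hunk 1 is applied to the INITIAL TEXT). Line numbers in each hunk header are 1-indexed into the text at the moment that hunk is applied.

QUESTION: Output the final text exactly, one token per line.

Answer: ytgb
kglm
uhjak
rbqvk
joer
yrxy
kac
yul
hcoeq
byoqr
guvhp
rsx
rcz
tge
ndua
xqj

Derivation:
Hunk 1: at line 2 remove [fdr,amy] add [qpr,rbqvk] -> 14 lines: ytgb kglm qpr rbqvk joer yrxy kac yul inpgq xhdz duu gjxy mpy xqj
Hunk 2: at line 7 remove [inpgq] add [hcoeq,ikrvi] -> 15 lines: ytgb kglm qpr rbqvk joer yrxy kac yul hcoeq ikrvi xhdz duu gjxy mpy xqj
Hunk 3: at line 11 remove [duu,gjxy,mpy] add [rcz,tge,ndua] -> 15 lines: ytgb kglm qpr rbqvk joer yrxy kac yul hcoeq ikrvi xhdz rcz tge ndua xqj
Hunk 4: at line 1 remove [qpr] add [uhjak] -> 15 lines: ytgb kglm uhjak rbqvk joer yrxy kac yul hcoeq ikrvi xhdz rcz tge ndua xqj
Hunk 5: at line 8 remove [ikrvi,xhdz] add [byoqr,guvhp,rsx] -> 16 lines: ytgb kglm uhjak rbqvk joer yrxy kac yul hcoeq byoqr guvhp rsx rcz tge ndua xqj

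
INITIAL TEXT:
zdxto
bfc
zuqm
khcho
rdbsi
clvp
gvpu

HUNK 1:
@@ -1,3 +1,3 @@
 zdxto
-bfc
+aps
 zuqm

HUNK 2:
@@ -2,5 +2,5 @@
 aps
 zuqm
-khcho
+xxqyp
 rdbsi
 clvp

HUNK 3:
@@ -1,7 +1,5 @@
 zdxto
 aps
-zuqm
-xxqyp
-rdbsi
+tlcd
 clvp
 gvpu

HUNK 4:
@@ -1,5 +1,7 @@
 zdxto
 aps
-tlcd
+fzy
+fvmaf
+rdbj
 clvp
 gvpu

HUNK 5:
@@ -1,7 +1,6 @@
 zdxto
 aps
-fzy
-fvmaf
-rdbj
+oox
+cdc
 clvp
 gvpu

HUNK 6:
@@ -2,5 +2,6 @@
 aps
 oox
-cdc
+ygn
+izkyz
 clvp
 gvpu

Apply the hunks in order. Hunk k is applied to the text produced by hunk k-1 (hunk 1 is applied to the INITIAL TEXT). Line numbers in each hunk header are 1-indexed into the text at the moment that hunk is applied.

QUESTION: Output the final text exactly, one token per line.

Hunk 1: at line 1 remove [bfc] add [aps] -> 7 lines: zdxto aps zuqm khcho rdbsi clvp gvpu
Hunk 2: at line 2 remove [khcho] add [xxqyp] -> 7 lines: zdxto aps zuqm xxqyp rdbsi clvp gvpu
Hunk 3: at line 1 remove [zuqm,xxqyp,rdbsi] add [tlcd] -> 5 lines: zdxto aps tlcd clvp gvpu
Hunk 4: at line 1 remove [tlcd] add [fzy,fvmaf,rdbj] -> 7 lines: zdxto aps fzy fvmaf rdbj clvp gvpu
Hunk 5: at line 1 remove [fzy,fvmaf,rdbj] add [oox,cdc] -> 6 lines: zdxto aps oox cdc clvp gvpu
Hunk 6: at line 2 remove [cdc] add [ygn,izkyz] -> 7 lines: zdxto aps oox ygn izkyz clvp gvpu

Answer: zdxto
aps
oox
ygn
izkyz
clvp
gvpu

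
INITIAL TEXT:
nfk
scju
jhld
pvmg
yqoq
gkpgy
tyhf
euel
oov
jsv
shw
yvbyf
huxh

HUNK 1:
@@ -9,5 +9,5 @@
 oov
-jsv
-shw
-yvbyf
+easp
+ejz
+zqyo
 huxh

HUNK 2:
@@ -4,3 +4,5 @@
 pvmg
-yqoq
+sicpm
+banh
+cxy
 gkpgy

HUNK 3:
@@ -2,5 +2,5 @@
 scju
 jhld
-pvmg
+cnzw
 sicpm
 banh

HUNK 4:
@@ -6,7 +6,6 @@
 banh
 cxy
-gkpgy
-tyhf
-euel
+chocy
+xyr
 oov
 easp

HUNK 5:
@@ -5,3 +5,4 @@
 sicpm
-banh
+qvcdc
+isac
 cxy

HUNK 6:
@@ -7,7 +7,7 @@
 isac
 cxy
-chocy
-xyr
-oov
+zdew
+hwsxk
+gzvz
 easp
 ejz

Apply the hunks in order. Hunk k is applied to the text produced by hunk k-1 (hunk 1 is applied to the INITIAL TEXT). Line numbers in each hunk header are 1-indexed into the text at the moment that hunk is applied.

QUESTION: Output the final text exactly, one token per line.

Answer: nfk
scju
jhld
cnzw
sicpm
qvcdc
isac
cxy
zdew
hwsxk
gzvz
easp
ejz
zqyo
huxh

Derivation:
Hunk 1: at line 9 remove [jsv,shw,yvbyf] add [easp,ejz,zqyo] -> 13 lines: nfk scju jhld pvmg yqoq gkpgy tyhf euel oov easp ejz zqyo huxh
Hunk 2: at line 4 remove [yqoq] add [sicpm,banh,cxy] -> 15 lines: nfk scju jhld pvmg sicpm banh cxy gkpgy tyhf euel oov easp ejz zqyo huxh
Hunk 3: at line 2 remove [pvmg] add [cnzw] -> 15 lines: nfk scju jhld cnzw sicpm banh cxy gkpgy tyhf euel oov easp ejz zqyo huxh
Hunk 4: at line 6 remove [gkpgy,tyhf,euel] add [chocy,xyr] -> 14 lines: nfk scju jhld cnzw sicpm banh cxy chocy xyr oov easp ejz zqyo huxh
Hunk 5: at line 5 remove [banh] add [qvcdc,isac] -> 15 lines: nfk scju jhld cnzw sicpm qvcdc isac cxy chocy xyr oov easp ejz zqyo huxh
Hunk 6: at line 7 remove [chocy,xyr,oov] add [zdew,hwsxk,gzvz] -> 15 lines: nfk scju jhld cnzw sicpm qvcdc isac cxy zdew hwsxk gzvz easp ejz zqyo huxh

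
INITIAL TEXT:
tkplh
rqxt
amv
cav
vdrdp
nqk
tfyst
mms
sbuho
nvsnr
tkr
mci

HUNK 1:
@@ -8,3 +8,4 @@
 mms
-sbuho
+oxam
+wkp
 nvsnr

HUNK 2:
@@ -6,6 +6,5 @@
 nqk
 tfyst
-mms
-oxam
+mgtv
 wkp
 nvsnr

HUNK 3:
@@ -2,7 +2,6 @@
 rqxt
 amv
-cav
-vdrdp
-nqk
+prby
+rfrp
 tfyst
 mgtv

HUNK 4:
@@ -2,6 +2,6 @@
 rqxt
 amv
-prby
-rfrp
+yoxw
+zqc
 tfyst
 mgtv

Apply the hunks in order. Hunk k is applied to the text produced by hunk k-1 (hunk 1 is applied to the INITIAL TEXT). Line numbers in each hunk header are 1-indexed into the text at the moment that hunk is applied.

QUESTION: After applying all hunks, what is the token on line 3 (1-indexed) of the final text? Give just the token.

Hunk 1: at line 8 remove [sbuho] add [oxam,wkp] -> 13 lines: tkplh rqxt amv cav vdrdp nqk tfyst mms oxam wkp nvsnr tkr mci
Hunk 2: at line 6 remove [mms,oxam] add [mgtv] -> 12 lines: tkplh rqxt amv cav vdrdp nqk tfyst mgtv wkp nvsnr tkr mci
Hunk 3: at line 2 remove [cav,vdrdp,nqk] add [prby,rfrp] -> 11 lines: tkplh rqxt amv prby rfrp tfyst mgtv wkp nvsnr tkr mci
Hunk 4: at line 2 remove [prby,rfrp] add [yoxw,zqc] -> 11 lines: tkplh rqxt amv yoxw zqc tfyst mgtv wkp nvsnr tkr mci
Final line 3: amv

Answer: amv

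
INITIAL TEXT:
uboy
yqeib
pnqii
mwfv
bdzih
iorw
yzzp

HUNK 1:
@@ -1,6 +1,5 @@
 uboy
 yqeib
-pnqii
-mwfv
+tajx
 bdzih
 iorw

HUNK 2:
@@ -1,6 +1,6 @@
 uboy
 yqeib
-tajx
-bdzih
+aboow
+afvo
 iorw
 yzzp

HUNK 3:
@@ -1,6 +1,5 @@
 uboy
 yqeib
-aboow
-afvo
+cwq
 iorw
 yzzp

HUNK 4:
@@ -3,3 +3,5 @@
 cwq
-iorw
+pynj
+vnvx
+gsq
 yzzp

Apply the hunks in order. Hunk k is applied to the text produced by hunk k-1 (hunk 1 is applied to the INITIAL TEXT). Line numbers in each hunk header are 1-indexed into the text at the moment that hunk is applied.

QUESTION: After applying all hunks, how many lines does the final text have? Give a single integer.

Answer: 7

Derivation:
Hunk 1: at line 1 remove [pnqii,mwfv] add [tajx] -> 6 lines: uboy yqeib tajx bdzih iorw yzzp
Hunk 2: at line 1 remove [tajx,bdzih] add [aboow,afvo] -> 6 lines: uboy yqeib aboow afvo iorw yzzp
Hunk 3: at line 1 remove [aboow,afvo] add [cwq] -> 5 lines: uboy yqeib cwq iorw yzzp
Hunk 4: at line 3 remove [iorw] add [pynj,vnvx,gsq] -> 7 lines: uboy yqeib cwq pynj vnvx gsq yzzp
Final line count: 7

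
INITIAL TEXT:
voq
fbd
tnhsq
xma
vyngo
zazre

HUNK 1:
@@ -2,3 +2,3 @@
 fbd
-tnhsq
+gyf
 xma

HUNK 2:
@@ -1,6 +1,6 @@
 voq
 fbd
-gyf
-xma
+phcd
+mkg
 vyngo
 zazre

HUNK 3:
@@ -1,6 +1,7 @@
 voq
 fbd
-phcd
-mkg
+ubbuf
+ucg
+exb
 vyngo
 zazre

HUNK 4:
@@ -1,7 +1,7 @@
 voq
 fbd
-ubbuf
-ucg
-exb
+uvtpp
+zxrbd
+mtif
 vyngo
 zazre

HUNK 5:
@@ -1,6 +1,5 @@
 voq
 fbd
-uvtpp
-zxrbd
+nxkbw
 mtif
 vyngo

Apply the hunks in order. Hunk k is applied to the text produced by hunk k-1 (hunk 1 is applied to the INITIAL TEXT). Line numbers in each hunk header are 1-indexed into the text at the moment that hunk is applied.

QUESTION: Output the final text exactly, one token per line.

Answer: voq
fbd
nxkbw
mtif
vyngo
zazre

Derivation:
Hunk 1: at line 2 remove [tnhsq] add [gyf] -> 6 lines: voq fbd gyf xma vyngo zazre
Hunk 2: at line 1 remove [gyf,xma] add [phcd,mkg] -> 6 lines: voq fbd phcd mkg vyngo zazre
Hunk 3: at line 1 remove [phcd,mkg] add [ubbuf,ucg,exb] -> 7 lines: voq fbd ubbuf ucg exb vyngo zazre
Hunk 4: at line 1 remove [ubbuf,ucg,exb] add [uvtpp,zxrbd,mtif] -> 7 lines: voq fbd uvtpp zxrbd mtif vyngo zazre
Hunk 5: at line 1 remove [uvtpp,zxrbd] add [nxkbw] -> 6 lines: voq fbd nxkbw mtif vyngo zazre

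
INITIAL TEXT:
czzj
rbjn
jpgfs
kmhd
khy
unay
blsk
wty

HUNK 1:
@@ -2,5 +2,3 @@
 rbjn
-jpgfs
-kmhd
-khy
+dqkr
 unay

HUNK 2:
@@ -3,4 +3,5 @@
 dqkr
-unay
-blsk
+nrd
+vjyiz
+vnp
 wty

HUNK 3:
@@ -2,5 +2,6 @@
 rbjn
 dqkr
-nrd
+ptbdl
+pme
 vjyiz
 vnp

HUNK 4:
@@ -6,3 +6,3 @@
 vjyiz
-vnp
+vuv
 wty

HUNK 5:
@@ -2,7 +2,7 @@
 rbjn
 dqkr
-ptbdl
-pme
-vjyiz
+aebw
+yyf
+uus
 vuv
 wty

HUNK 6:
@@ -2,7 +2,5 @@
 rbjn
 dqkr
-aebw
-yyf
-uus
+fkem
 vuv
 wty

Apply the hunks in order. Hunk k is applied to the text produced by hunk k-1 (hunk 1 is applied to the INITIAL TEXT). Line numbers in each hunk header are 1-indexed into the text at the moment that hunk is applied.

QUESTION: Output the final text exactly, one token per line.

Answer: czzj
rbjn
dqkr
fkem
vuv
wty

Derivation:
Hunk 1: at line 2 remove [jpgfs,kmhd,khy] add [dqkr] -> 6 lines: czzj rbjn dqkr unay blsk wty
Hunk 2: at line 3 remove [unay,blsk] add [nrd,vjyiz,vnp] -> 7 lines: czzj rbjn dqkr nrd vjyiz vnp wty
Hunk 3: at line 2 remove [nrd] add [ptbdl,pme] -> 8 lines: czzj rbjn dqkr ptbdl pme vjyiz vnp wty
Hunk 4: at line 6 remove [vnp] add [vuv] -> 8 lines: czzj rbjn dqkr ptbdl pme vjyiz vuv wty
Hunk 5: at line 2 remove [ptbdl,pme,vjyiz] add [aebw,yyf,uus] -> 8 lines: czzj rbjn dqkr aebw yyf uus vuv wty
Hunk 6: at line 2 remove [aebw,yyf,uus] add [fkem] -> 6 lines: czzj rbjn dqkr fkem vuv wty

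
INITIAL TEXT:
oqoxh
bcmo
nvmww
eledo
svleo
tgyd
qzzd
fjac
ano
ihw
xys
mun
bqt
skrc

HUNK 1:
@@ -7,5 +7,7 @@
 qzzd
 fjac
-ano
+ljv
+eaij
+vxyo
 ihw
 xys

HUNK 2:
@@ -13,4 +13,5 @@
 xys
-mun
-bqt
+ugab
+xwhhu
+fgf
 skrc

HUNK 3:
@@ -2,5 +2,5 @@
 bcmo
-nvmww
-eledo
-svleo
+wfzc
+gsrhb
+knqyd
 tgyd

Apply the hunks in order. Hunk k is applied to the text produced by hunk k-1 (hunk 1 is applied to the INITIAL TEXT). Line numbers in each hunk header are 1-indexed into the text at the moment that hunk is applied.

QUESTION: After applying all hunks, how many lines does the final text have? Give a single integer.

Answer: 17

Derivation:
Hunk 1: at line 7 remove [ano] add [ljv,eaij,vxyo] -> 16 lines: oqoxh bcmo nvmww eledo svleo tgyd qzzd fjac ljv eaij vxyo ihw xys mun bqt skrc
Hunk 2: at line 13 remove [mun,bqt] add [ugab,xwhhu,fgf] -> 17 lines: oqoxh bcmo nvmww eledo svleo tgyd qzzd fjac ljv eaij vxyo ihw xys ugab xwhhu fgf skrc
Hunk 3: at line 2 remove [nvmww,eledo,svleo] add [wfzc,gsrhb,knqyd] -> 17 lines: oqoxh bcmo wfzc gsrhb knqyd tgyd qzzd fjac ljv eaij vxyo ihw xys ugab xwhhu fgf skrc
Final line count: 17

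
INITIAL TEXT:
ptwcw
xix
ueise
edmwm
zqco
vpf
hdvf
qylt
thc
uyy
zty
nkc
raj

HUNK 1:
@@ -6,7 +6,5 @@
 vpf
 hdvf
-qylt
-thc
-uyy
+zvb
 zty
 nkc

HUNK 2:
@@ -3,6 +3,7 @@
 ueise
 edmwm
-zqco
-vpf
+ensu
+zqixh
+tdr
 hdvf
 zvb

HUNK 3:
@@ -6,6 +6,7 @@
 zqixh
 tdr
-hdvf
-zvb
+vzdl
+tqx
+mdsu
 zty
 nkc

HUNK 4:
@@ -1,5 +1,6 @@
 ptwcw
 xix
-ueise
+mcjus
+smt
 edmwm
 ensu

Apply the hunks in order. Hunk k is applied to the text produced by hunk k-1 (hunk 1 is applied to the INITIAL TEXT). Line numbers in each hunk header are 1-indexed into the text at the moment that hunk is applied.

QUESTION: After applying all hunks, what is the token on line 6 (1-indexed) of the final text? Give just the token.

Hunk 1: at line 6 remove [qylt,thc,uyy] add [zvb] -> 11 lines: ptwcw xix ueise edmwm zqco vpf hdvf zvb zty nkc raj
Hunk 2: at line 3 remove [zqco,vpf] add [ensu,zqixh,tdr] -> 12 lines: ptwcw xix ueise edmwm ensu zqixh tdr hdvf zvb zty nkc raj
Hunk 3: at line 6 remove [hdvf,zvb] add [vzdl,tqx,mdsu] -> 13 lines: ptwcw xix ueise edmwm ensu zqixh tdr vzdl tqx mdsu zty nkc raj
Hunk 4: at line 1 remove [ueise] add [mcjus,smt] -> 14 lines: ptwcw xix mcjus smt edmwm ensu zqixh tdr vzdl tqx mdsu zty nkc raj
Final line 6: ensu

Answer: ensu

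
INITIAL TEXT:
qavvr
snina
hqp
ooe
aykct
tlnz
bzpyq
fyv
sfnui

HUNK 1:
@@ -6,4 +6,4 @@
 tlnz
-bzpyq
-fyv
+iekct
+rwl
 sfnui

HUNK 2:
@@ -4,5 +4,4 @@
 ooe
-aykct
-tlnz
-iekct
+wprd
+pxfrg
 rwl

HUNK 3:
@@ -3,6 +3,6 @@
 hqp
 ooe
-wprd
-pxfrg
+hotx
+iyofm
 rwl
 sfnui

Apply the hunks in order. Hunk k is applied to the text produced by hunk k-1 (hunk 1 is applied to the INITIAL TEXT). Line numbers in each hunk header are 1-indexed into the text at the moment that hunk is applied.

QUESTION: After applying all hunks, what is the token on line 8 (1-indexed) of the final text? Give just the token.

Answer: sfnui

Derivation:
Hunk 1: at line 6 remove [bzpyq,fyv] add [iekct,rwl] -> 9 lines: qavvr snina hqp ooe aykct tlnz iekct rwl sfnui
Hunk 2: at line 4 remove [aykct,tlnz,iekct] add [wprd,pxfrg] -> 8 lines: qavvr snina hqp ooe wprd pxfrg rwl sfnui
Hunk 3: at line 3 remove [wprd,pxfrg] add [hotx,iyofm] -> 8 lines: qavvr snina hqp ooe hotx iyofm rwl sfnui
Final line 8: sfnui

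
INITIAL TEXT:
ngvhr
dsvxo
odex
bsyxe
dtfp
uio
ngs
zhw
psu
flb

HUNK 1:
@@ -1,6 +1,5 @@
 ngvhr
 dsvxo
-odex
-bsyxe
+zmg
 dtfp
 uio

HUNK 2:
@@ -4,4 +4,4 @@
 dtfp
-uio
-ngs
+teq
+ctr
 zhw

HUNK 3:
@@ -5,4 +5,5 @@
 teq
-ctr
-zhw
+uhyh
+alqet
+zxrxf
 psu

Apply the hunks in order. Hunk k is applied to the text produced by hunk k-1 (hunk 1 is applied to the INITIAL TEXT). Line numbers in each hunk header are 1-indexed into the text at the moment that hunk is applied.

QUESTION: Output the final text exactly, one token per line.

Answer: ngvhr
dsvxo
zmg
dtfp
teq
uhyh
alqet
zxrxf
psu
flb

Derivation:
Hunk 1: at line 1 remove [odex,bsyxe] add [zmg] -> 9 lines: ngvhr dsvxo zmg dtfp uio ngs zhw psu flb
Hunk 2: at line 4 remove [uio,ngs] add [teq,ctr] -> 9 lines: ngvhr dsvxo zmg dtfp teq ctr zhw psu flb
Hunk 3: at line 5 remove [ctr,zhw] add [uhyh,alqet,zxrxf] -> 10 lines: ngvhr dsvxo zmg dtfp teq uhyh alqet zxrxf psu flb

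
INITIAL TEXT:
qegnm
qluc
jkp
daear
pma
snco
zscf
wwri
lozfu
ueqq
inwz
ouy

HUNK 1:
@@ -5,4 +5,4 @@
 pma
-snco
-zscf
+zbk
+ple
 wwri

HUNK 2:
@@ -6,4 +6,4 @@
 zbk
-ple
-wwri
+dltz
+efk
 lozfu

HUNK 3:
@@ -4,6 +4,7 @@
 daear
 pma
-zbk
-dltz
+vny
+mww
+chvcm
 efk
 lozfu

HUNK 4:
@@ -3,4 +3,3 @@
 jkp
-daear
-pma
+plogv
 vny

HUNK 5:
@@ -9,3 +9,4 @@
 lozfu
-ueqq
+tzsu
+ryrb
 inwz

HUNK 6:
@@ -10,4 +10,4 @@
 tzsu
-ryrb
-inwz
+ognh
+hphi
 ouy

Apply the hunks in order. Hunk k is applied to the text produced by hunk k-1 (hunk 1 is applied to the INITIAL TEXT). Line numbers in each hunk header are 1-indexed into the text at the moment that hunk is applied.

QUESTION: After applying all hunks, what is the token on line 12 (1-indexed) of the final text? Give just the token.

Hunk 1: at line 5 remove [snco,zscf] add [zbk,ple] -> 12 lines: qegnm qluc jkp daear pma zbk ple wwri lozfu ueqq inwz ouy
Hunk 2: at line 6 remove [ple,wwri] add [dltz,efk] -> 12 lines: qegnm qluc jkp daear pma zbk dltz efk lozfu ueqq inwz ouy
Hunk 3: at line 4 remove [zbk,dltz] add [vny,mww,chvcm] -> 13 lines: qegnm qluc jkp daear pma vny mww chvcm efk lozfu ueqq inwz ouy
Hunk 4: at line 3 remove [daear,pma] add [plogv] -> 12 lines: qegnm qluc jkp plogv vny mww chvcm efk lozfu ueqq inwz ouy
Hunk 5: at line 9 remove [ueqq] add [tzsu,ryrb] -> 13 lines: qegnm qluc jkp plogv vny mww chvcm efk lozfu tzsu ryrb inwz ouy
Hunk 6: at line 10 remove [ryrb,inwz] add [ognh,hphi] -> 13 lines: qegnm qluc jkp plogv vny mww chvcm efk lozfu tzsu ognh hphi ouy
Final line 12: hphi

Answer: hphi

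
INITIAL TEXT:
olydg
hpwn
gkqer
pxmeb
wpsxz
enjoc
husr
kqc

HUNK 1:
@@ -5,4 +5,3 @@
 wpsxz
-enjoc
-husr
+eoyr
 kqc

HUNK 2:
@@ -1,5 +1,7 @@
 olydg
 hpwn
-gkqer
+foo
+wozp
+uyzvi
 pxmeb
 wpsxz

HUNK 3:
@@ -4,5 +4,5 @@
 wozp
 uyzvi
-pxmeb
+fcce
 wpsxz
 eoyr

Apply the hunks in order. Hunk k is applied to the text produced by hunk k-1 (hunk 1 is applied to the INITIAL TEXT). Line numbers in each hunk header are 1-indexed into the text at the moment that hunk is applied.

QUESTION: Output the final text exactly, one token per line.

Hunk 1: at line 5 remove [enjoc,husr] add [eoyr] -> 7 lines: olydg hpwn gkqer pxmeb wpsxz eoyr kqc
Hunk 2: at line 1 remove [gkqer] add [foo,wozp,uyzvi] -> 9 lines: olydg hpwn foo wozp uyzvi pxmeb wpsxz eoyr kqc
Hunk 3: at line 4 remove [pxmeb] add [fcce] -> 9 lines: olydg hpwn foo wozp uyzvi fcce wpsxz eoyr kqc

Answer: olydg
hpwn
foo
wozp
uyzvi
fcce
wpsxz
eoyr
kqc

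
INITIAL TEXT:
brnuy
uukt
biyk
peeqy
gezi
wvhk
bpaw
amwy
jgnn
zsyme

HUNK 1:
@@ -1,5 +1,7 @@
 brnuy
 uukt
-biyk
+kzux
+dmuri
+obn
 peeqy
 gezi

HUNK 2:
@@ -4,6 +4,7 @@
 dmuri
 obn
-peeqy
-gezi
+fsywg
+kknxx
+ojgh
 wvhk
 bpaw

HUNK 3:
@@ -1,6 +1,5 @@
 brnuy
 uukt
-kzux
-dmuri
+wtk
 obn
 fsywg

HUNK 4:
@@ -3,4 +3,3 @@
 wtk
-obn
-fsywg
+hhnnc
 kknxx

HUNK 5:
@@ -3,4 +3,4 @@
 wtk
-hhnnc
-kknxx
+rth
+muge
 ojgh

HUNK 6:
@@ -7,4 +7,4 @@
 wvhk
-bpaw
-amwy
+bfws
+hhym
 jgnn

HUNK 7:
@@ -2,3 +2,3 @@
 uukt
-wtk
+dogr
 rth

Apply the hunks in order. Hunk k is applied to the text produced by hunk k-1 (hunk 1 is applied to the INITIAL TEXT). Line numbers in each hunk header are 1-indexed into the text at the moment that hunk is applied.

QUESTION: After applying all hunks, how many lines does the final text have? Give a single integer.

Answer: 11

Derivation:
Hunk 1: at line 1 remove [biyk] add [kzux,dmuri,obn] -> 12 lines: brnuy uukt kzux dmuri obn peeqy gezi wvhk bpaw amwy jgnn zsyme
Hunk 2: at line 4 remove [peeqy,gezi] add [fsywg,kknxx,ojgh] -> 13 lines: brnuy uukt kzux dmuri obn fsywg kknxx ojgh wvhk bpaw amwy jgnn zsyme
Hunk 3: at line 1 remove [kzux,dmuri] add [wtk] -> 12 lines: brnuy uukt wtk obn fsywg kknxx ojgh wvhk bpaw amwy jgnn zsyme
Hunk 4: at line 3 remove [obn,fsywg] add [hhnnc] -> 11 lines: brnuy uukt wtk hhnnc kknxx ojgh wvhk bpaw amwy jgnn zsyme
Hunk 5: at line 3 remove [hhnnc,kknxx] add [rth,muge] -> 11 lines: brnuy uukt wtk rth muge ojgh wvhk bpaw amwy jgnn zsyme
Hunk 6: at line 7 remove [bpaw,amwy] add [bfws,hhym] -> 11 lines: brnuy uukt wtk rth muge ojgh wvhk bfws hhym jgnn zsyme
Hunk 7: at line 2 remove [wtk] add [dogr] -> 11 lines: brnuy uukt dogr rth muge ojgh wvhk bfws hhym jgnn zsyme
Final line count: 11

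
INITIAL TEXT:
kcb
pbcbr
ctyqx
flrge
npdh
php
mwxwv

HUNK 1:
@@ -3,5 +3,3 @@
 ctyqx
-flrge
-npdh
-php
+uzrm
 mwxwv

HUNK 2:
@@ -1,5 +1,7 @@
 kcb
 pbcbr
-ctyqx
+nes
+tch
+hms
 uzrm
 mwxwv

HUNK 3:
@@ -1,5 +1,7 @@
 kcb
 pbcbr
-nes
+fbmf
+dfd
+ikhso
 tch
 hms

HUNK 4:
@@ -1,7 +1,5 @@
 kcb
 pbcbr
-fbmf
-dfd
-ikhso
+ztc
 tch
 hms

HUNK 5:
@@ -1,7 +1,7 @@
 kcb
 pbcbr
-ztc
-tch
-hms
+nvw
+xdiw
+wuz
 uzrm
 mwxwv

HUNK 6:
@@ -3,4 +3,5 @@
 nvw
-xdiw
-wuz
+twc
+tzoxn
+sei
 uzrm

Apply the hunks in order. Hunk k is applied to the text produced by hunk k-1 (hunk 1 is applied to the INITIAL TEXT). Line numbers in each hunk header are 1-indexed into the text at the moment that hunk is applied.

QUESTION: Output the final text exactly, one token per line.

Answer: kcb
pbcbr
nvw
twc
tzoxn
sei
uzrm
mwxwv

Derivation:
Hunk 1: at line 3 remove [flrge,npdh,php] add [uzrm] -> 5 lines: kcb pbcbr ctyqx uzrm mwxwv
Hunk 2: at line 1 remove [ctyqx] add [nes,tch,hms] -> 7 lines: kcb pbcbr nes tch hms uzrm mwxwv
Hunk 3: at line 1 remove [nes] add [fbmf,dfd,ikhso] -> 9 lines: kcb pbcbr fbmf dfd ikhso tch hms uzrm mwxwv
Hunk 4: at line 1 remove [fbmf,dfd,ikhso] add [ztc] -> 7 lines: kcb pbcbr ztc tch hms uzrm mwxwv
Hunk 5: at line 1 remove [ztc,tch,hms] add [nvw,xdiw,wuz] -> 7 lines: kcb pbcbr nvw xdiw wuz uzrm mwxwv
Hunk 6: at line 3 remove [xdiw,wuz] add [twc,tzoxn,sei] -> 8 lines: kcb pbcbr nvw twc tzoxn sei uzrm mwxwv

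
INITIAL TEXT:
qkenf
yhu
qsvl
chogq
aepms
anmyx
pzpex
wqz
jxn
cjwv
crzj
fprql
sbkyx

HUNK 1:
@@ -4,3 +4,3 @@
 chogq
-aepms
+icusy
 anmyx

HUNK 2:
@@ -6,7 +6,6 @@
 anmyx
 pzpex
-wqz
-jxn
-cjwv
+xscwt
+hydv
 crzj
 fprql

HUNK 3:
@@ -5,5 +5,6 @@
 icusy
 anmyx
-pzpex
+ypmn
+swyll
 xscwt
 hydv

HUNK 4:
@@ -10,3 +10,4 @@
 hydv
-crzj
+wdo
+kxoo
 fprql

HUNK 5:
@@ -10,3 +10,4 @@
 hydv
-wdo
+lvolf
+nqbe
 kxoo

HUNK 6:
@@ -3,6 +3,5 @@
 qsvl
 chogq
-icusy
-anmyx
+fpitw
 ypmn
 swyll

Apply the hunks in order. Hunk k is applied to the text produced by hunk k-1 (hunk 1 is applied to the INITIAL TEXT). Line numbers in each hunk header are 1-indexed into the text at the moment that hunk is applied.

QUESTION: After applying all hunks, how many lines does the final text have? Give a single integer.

Answer: 14

Derivation:
Hunk 1: at line 4 remove [aepms] add [icusy] -> 13 lines: qkenf yhu qsvl chogq icusy anmyx pzpex wqz jxn cjwv crzj fprql sbkyx
Hunk 2: at line 6 remove [wqz,jxn,cjwv] add [xscwt,hydv] -> 12 lines: qkenf yhu qsvl chogq icusy anmyx pzpex xscwt hydv crzj fprql sbkyx
Hunk 3: at line 5 remove [pzpex] add [ypmn,swyll] -> 13 lines: qkenf yhu qsvl chogq icusy anmyx ypmn swyll xscwt hydv crzj fprql sbkyx
Hunk 4: at line 10 remove [crzj] add [wdo,kxoo] -> 14 lines: qkenf yhu qsvl chogq icusy anmyx ypmn swyll xscwt hydv wdo kxoo fprql sbkyx
Hunk 5: at line 10 remove [wdo] add [lvolf,nqbe] -> 15 lines: qkenf yhu qsvl chogq icusy anmyx ypmn swyll xscwt hydv lvolf nqbe kxoo fprql sbkyx
Hunk 6: at line 3 remove [icusy,anmyx] add [fpitw] -> 14 lines: qkenf yhu qsvl chogq fpitw ypmn swyll xscwt hydv lvolf nqbe kxoo fprql sbkyx
Final line count: 14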